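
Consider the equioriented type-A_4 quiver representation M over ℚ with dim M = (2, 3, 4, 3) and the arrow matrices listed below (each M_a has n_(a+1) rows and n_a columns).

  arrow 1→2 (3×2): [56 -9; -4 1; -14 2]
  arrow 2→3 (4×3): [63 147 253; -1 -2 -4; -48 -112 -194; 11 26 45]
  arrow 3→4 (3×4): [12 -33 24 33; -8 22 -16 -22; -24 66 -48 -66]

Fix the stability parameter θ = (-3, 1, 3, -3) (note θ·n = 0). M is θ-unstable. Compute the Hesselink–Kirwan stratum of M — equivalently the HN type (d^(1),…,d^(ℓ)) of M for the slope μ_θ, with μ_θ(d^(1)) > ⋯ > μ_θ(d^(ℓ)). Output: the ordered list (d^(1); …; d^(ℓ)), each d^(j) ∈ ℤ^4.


Barcode: M ≅ I[1,3], I[1,4], I[2,3], I[3,3], I[4,4]^2. HN layers by μ_θ (4 steps, strictly decreasing):
  μ^(1)=3; μ^(2)=1; μ^(3)=1/3; μ^(4)=-3

((0, 0, 3, 0); (0, 2, 0, 0); (0, 1, 1, 1); (2, 0, 0, 2))


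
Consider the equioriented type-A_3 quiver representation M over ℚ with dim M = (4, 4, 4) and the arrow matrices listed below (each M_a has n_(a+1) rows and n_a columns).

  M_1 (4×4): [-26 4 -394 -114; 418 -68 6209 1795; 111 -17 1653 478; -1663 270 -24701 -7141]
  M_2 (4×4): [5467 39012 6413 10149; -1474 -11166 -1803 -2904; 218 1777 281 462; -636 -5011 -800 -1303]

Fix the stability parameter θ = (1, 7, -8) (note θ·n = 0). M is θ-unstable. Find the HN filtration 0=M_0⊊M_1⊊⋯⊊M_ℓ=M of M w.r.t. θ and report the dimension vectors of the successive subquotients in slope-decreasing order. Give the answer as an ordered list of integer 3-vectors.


Via rank(M_{q-1}∘⋯∘M_p): M ≅ I[1,1], I[1,3]^3, I[2,3].
μ_θ-semistable layers: μ^(1)=1; μ^(2)=0; μ^(3)=-1/2

((1, 0, 0); (3, 3, 3); (0, 1, 1))


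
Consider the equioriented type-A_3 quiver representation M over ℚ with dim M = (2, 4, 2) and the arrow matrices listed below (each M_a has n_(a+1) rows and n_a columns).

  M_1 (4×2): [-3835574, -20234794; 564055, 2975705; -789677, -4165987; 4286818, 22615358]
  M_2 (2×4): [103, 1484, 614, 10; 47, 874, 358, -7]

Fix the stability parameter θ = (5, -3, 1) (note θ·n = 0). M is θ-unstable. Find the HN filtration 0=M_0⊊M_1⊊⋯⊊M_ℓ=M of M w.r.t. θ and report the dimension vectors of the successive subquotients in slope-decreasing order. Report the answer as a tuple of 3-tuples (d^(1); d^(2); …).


Barcode: M ≅ I[1,1], I[1,2], I[2,2], I[2,3]^2. HN layers by μ_θ (3 steps, strictly decreasing):
  μ^(1)=5; μ^(2)=1; μ^(3)=-3

((1, 0, 0); (1, 1, 2); (0, 3, 0))


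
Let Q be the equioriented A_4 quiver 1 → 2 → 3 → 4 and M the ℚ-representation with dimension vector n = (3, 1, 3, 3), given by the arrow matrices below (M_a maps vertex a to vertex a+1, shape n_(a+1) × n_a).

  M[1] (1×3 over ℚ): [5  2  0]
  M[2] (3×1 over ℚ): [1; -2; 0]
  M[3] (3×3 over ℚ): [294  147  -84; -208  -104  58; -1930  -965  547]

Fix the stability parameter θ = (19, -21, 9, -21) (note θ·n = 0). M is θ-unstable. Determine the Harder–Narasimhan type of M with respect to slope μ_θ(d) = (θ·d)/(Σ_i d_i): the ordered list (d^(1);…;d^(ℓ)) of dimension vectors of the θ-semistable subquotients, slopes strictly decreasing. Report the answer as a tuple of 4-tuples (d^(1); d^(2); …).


Interval decomposition of M: I[1,1]^2, I[1,3], I[3,4]^2, I[4,4].
HN type (ℓ=5): μ^(1)=19; μ^(2)=9; μ^(3)=-1; μ^(4)=-6; μ^(5)=-21

((2, 0, 0, 0); (0, 0, 1, 0); (1, 1, 0, 0); (0, 0, 2, 2); (0, 0, 0, 1))


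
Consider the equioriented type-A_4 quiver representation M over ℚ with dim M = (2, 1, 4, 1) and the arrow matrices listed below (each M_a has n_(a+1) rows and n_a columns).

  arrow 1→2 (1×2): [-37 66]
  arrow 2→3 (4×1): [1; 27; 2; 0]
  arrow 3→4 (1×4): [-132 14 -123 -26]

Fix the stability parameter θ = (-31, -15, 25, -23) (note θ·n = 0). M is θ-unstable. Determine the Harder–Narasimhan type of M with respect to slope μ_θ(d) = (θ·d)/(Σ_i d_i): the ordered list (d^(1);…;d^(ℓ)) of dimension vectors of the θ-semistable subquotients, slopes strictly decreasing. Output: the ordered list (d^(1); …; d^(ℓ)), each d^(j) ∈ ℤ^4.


Via rank(M_{q-1}∘⋯∘M_p): M ≅ I[1,1], I[1,3], I[3,3]^2, I[3,4].
μ_θ-semistable layers: μ^(1)=25; μ^(2)=1; μ^(3)=-15; μ^(4)=-31

((0, 0, 3, 0); (0, 0, 1, 1); (0, 1, 0, 0); (2, 0, 0, 0))


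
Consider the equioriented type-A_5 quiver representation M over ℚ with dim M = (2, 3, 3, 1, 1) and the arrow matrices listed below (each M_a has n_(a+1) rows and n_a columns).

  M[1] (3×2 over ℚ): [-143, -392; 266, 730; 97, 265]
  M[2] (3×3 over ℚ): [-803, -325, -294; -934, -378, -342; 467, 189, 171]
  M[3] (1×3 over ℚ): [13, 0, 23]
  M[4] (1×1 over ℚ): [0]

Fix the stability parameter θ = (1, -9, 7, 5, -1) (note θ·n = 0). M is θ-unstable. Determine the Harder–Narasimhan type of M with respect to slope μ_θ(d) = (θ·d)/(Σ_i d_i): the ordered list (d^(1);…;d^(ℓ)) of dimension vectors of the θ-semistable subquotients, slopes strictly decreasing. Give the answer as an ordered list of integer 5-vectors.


Interval decomposition of M: I[1,3], I[1,4], I[2,2], I[3,3], I[5,5].
HN type (ℓ=5): μ^(1)=7; μ^(2)=6; μ^(3)=-1; μ^(4)=-4; μ^(5)=-9

((0, 0, 2, 0, 0); (0, 0, 1, 1, 0); (0, 0, 0, 0, 1); (2, 2, 0, 0, 0); (0, 1, 0, 0, 0))


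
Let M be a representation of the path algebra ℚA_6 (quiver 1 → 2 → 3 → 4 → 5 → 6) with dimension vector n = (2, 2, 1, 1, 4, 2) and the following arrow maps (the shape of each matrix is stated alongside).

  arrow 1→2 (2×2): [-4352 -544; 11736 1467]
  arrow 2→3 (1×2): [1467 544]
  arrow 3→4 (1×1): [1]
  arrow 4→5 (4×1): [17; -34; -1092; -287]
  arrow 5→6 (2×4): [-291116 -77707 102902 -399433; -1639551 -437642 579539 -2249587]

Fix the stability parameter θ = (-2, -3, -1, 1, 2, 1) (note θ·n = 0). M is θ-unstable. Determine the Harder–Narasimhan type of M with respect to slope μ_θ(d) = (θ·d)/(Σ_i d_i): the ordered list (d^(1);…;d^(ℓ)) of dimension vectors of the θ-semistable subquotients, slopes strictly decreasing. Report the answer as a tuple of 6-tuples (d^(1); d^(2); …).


Interval decomposition of M: I[1,1], I[1,2], I[2,6], I[5,5]^2, I[5,6].
HN type (ℓ=7): μ^(1)=2; μ^(2)=3/2; μ^(3)=1; μ^(4)=-1; μ^(5)=-2; μ^(6)=-5/2; μ^(7)=-3

((0, 0, 0, 0, 2, 0); (0, 0, 0, 0, 2, 2); (0, 0, 0, 1, 0, 0); (0, 0, 1, 0, 0, 0); (1, 0, 0, 0, 0, 0); (1, 1, 0, 0, 0, 0); (0, 1, 0, 0, 0, 0))


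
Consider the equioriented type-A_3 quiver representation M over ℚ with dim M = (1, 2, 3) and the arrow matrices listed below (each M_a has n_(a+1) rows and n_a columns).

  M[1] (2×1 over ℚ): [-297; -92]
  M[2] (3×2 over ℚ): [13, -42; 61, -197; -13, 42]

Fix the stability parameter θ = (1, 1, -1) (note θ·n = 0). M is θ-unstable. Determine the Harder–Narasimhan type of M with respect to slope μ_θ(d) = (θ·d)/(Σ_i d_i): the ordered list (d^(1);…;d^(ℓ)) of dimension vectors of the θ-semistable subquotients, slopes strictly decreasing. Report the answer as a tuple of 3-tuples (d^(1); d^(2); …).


Barcode: M ≅ I[1,3], I[2,3], I[3,3]. HN layers by μ_θ (3 steps, strictly decreasing):
  μ^(1)=1/3; μ^(2)=0; μ^(3)=-1

((1, 1, 1); (0, 1, 1); (0, 0, 1))


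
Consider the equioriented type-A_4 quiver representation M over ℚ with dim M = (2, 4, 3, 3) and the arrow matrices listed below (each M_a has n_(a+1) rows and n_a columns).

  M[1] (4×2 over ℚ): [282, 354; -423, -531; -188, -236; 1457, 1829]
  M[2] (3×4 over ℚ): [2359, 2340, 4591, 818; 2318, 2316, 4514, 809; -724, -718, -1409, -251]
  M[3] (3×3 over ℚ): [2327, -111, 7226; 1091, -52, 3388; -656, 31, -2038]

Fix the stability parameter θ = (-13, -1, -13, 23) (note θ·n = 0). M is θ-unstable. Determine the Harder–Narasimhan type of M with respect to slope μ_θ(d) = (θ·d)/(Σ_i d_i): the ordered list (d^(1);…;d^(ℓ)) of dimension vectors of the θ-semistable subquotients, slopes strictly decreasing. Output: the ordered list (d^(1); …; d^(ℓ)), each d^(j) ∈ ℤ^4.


Via rank(M_{q-1}∘⋯∘M_p): M ≅ I[1,1], I[1,4], I[2,2], I[2,3], I[2,4], I[4,4].
μ_θ-semistable layers: μ^(1)=23; μ^(2)=-1; μ^(3)=-7; μ^(4)=-13

((0, 0, 0, 3); (0, 1, 0, 0); (0, 3, 3, 0); (2, 0, 0, 0))


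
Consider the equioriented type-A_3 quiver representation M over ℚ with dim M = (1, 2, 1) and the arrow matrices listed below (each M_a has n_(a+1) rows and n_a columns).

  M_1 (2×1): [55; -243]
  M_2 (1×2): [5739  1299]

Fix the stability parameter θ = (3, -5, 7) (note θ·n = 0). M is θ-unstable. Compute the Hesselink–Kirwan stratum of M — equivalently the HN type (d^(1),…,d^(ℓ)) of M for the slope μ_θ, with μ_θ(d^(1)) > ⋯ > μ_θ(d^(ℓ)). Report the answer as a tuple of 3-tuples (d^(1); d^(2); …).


Interval decomposition of M: I[1,3], I[2,2].
HN type (ℓ=3): μ^(1)=7; μ^(2)=-1; μ^(3)=-5

((0, 0, 1); (1, 1, 0); (0, 1, 0))


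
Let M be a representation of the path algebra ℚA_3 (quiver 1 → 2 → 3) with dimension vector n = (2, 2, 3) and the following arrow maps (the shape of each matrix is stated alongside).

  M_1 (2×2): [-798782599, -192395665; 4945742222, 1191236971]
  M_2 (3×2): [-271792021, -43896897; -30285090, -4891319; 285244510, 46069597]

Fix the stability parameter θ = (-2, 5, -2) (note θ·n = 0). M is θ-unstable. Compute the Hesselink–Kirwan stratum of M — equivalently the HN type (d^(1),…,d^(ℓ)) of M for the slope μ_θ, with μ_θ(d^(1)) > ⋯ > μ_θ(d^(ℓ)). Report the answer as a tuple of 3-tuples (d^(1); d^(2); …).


Barcode: M ≅ I[1,3]^2, I[3,3]. HN layers by μ_θ (2 steps, strictly decreasing):
  μ^(1)=3/2; μ^(2)=-2

((0, 2, 2); (2, 0, 1))


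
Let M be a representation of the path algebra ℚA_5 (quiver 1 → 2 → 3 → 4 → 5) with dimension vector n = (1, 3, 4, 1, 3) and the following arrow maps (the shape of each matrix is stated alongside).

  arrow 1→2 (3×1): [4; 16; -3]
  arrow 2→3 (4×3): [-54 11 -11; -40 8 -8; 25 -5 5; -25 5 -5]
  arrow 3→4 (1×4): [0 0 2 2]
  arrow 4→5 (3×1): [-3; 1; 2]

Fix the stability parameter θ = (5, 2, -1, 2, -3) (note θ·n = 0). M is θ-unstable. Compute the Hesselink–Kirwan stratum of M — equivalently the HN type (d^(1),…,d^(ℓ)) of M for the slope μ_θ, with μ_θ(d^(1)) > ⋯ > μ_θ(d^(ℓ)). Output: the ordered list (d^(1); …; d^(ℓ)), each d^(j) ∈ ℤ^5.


Interval decomposition of M: I[1,3], I[2,2], I[2,3], I[3,3], I[3,5], I[5,5]^2.
HN type (ℓ=5): μ^(1)=2; μ^(2)=1/2; μ^(3)=-1/2; μ^(4)=-1; μ^(5)=-3

((1, 2, 1, 0, 0); (0, 1, 1, 0, 0); (0, 0, 0, 1, 1); (0, 0, 2, 0, 0); (0, 0, 0, 0, 2))


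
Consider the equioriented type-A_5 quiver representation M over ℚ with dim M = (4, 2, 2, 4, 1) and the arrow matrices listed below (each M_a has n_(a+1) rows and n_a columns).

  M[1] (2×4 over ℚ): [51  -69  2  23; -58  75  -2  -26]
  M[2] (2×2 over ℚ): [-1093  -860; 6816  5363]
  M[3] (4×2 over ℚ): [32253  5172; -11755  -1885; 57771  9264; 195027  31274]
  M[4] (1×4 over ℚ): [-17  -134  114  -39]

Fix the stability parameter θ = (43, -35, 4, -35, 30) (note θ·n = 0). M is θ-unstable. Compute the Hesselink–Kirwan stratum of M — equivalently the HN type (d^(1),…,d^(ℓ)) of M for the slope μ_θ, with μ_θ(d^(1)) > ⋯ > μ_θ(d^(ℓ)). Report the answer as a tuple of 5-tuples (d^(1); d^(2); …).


Barcode: M ≅ I[1,1]^2, I[1,4], I[1,5], I[4,4]^2. HN layers by μ_θ (4 steps, strictly decreasing):
  μ^(1)=43; μ^(2)=30; μ^(3)=-23/4; μ^(4)=-35

((2, 0, 0, 0, 0); (0, 0, 0, 0, 1); (2, 2, 2, 2, 0); (0, 0, 0, 2, 0))


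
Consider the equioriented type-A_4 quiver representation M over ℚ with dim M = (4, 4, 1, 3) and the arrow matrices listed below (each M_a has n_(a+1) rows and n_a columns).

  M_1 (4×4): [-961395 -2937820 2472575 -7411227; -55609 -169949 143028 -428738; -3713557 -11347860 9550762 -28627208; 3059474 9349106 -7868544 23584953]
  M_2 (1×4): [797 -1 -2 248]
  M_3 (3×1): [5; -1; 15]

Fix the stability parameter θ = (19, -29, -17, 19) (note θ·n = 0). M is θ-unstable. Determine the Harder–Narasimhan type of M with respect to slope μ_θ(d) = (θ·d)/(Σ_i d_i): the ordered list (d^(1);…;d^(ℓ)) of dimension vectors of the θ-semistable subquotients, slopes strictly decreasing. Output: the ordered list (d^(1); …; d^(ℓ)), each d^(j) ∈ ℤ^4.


Barcode: M ≅ I[1,2]^3, I[1,4], I[4,4]^2. HN layers by μ_θ (3 steps, strictly decreasing):
  μ^(1)=19; μ^(2)=-5; μ^(3)=-9

((0, 0, 0, 3); (3, 3, 0, 0); (1, 1, 1, 0))


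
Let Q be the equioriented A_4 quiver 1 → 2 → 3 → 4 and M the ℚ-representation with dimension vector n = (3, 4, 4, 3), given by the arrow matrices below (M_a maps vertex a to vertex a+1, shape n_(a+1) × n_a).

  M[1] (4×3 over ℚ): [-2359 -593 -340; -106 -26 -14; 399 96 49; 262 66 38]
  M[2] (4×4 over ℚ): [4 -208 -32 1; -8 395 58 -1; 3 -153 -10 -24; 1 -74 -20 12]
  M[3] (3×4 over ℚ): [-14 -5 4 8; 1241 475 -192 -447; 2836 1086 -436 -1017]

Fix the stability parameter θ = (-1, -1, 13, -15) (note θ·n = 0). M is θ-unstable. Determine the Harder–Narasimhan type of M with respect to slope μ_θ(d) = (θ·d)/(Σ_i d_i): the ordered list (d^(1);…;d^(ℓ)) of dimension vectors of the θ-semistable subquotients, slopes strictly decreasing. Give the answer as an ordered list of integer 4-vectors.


Barcode: M ≅ I[1,4]^3, I[2,3]. HN layers by μ_θ (2 steps, strictly decreasing):
  μ^(1)=13; μ^(2)=-1

((0, 0, 1, 0); (3, 4, 3, 3))


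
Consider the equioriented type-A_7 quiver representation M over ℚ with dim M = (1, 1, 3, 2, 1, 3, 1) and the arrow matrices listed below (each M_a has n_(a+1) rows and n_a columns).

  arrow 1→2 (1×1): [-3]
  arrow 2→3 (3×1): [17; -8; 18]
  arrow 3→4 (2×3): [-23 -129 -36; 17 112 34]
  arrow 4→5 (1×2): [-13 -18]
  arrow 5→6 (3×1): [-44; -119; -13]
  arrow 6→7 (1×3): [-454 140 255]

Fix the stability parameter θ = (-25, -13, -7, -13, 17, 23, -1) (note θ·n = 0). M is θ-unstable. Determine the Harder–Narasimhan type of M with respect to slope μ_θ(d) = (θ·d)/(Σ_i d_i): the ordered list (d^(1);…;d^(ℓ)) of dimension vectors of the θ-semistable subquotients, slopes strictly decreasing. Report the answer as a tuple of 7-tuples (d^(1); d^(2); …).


Interval decomposition of M: I[1,7], I[3,3], I[3,4], I[6,6]^2.
HN type (ℓ=6): μ^(1)=23; μ^(2)=13; μ^(3)=-7; μ^(4)=-10; μ^(5)=-13; μ^(6)=-25

((0, 0, 0, 0, 0, 2, 0); (0, 0, 0, 0, 1, 1, 1); (0, 0, 1, 0, 0, 0, 0); (0, 0, 2, 2, 0, 0, 0); (0, 1, 0, 0, 0, 0, 0); (1, 0, 0, 0, 0, 0, 0))


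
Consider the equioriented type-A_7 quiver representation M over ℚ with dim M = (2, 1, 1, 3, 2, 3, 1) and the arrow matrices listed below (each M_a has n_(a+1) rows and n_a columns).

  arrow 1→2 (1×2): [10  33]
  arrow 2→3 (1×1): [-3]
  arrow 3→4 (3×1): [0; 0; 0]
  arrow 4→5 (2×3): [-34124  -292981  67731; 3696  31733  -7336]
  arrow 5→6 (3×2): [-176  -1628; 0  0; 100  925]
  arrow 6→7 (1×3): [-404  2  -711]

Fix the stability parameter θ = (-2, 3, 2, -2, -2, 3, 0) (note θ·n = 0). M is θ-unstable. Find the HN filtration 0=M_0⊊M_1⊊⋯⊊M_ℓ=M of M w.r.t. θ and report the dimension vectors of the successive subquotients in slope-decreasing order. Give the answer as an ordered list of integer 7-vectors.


Barcode: M ≅ I[1,1], I[1,3], I[4,4], I[4,5], I[4,7], I[6,6]^2. HN layers by μ_θ (4 steps, strictly decreasing):
  μ^(1)=3; μ^(2)=5/2; μ^(3)=3/2; μ^(4)=-2

((0, 0, 0, 0, 0, 2, 0); (0, 1, 1, 0, 0, 0, 0); (0, 0, 0, 0, 0, 1, 1); (2, 0, 0, 3, 2, 0, 0))


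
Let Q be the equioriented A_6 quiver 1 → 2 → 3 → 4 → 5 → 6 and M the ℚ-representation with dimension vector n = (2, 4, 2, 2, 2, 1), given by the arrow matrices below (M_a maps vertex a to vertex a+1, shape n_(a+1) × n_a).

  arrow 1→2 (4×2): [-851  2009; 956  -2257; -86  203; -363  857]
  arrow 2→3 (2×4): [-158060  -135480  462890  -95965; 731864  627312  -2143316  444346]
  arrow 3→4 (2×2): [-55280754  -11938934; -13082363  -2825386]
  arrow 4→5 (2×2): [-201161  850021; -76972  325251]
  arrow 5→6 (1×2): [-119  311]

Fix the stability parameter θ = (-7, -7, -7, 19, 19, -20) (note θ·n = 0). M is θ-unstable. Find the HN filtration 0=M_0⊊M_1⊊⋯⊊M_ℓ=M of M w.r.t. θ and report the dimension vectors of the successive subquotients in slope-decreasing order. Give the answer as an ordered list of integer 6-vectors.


Interval decomposition of M: I[1,2], I[1,5], I[2,2]^2, I[3,6].
HN type (ℓ=3): μ^(1)=19; μ^(2)=6; μ^(3)=-7

((0, 0, 0, 1, 1, 0); (0, 0, 0, 1, 1, 1); (2, 4, 2, 0, 0, 0))


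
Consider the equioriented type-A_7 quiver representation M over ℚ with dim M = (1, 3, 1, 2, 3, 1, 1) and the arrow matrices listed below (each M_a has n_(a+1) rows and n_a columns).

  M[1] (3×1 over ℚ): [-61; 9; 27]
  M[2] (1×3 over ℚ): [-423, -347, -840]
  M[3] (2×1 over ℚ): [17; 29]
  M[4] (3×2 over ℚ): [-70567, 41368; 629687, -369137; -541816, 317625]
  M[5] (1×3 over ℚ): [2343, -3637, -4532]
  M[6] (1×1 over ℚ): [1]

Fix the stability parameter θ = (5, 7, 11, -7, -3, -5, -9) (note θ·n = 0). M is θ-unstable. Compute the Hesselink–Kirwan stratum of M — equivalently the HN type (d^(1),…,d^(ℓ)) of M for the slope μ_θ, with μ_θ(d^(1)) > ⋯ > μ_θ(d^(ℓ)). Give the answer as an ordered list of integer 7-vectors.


Barcode: M ≅ I[1,2], I[2,2], I[2,7], I[4,5], I[5,5]. HN layers by μ_θ (5 steps, strictly decreasing):
  μ^(1)=7; μ^(2)=5; μ^(3)=-1; μ^(4)=-3; μ^(5)=-7

((0, 2, 0, 0, 0, 0, 0); (1, 0, 0, 0, 0, 0, 0); (0, 1, 1, 1, 1, 1, 1); (0, 0, 0, 0, 2, 0, 0); (0, 0, 0, 1, 0, 0, 0))


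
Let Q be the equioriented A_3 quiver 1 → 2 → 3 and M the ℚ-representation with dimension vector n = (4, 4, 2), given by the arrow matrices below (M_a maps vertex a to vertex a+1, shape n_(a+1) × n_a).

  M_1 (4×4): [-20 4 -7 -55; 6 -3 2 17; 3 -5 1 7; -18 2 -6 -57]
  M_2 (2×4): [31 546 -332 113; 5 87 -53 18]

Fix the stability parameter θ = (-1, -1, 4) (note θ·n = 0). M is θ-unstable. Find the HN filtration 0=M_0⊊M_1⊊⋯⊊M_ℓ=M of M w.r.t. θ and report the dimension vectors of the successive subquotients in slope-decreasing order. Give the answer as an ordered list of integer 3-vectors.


Via rank(M_{q-1}∘⋯∘M_p): M ≅ I[1,2]^2, I[1,3]^2.
μ_θ-semistable layers: μ^(1)=4; μ^(2)=-1

((0, 0, 2); (4, 4, 0))


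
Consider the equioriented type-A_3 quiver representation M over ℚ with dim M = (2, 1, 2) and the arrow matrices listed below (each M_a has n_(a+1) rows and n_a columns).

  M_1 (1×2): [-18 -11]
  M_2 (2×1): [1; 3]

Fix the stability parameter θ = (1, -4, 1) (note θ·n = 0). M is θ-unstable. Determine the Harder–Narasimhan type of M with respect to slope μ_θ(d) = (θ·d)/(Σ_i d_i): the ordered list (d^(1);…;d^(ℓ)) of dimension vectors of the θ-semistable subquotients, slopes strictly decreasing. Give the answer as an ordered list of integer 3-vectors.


Barcode: M ≅ I[1,1], I[1,3], I[3,3]. HN layers by μ_θ (2 steps, strictly decreasing):
  μ^(1)=1; μ^(2)=-3/2

((1, 0, 2); (1, 1, 0))


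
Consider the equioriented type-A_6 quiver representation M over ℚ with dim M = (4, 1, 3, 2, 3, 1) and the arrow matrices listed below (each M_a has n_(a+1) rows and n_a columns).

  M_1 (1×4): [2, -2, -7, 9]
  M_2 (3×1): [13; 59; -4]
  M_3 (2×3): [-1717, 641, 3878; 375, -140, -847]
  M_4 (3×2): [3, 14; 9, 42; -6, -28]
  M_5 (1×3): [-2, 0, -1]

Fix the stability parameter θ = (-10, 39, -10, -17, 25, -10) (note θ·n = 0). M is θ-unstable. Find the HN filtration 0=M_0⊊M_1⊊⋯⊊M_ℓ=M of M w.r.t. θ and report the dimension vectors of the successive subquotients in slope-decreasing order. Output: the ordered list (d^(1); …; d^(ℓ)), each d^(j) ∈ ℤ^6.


Interval decomposition of M: I[1,1]^3, I[1,4], I[3,3], I[3,5], I[5,5], I[5,6].
HN type (ℓ=5): μ^(1)=25; μ^(2)=15/2; μ^(3)=4; μ^(4)=-10; μ^(5)=-27/2

((0, 0, 0, 0, 2, 0); (0, 0, 0, 0, 1, 1); (0, 1, 1, 1, 0, 0); (4, 0, 1, 0, 0, 0); (0, 0, 1, 1, 0, 0))


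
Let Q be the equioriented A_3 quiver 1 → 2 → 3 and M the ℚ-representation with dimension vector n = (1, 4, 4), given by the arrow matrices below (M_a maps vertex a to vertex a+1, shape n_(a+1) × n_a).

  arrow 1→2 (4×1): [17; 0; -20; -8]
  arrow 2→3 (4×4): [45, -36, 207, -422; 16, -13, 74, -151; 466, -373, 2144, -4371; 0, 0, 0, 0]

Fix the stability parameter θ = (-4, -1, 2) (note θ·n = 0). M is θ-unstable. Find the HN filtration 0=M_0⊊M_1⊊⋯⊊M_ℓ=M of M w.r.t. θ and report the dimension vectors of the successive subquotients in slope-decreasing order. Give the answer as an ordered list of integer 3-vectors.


Interval decomposition of M: I[1,3], I[2,2]^2, I[2,3], I[3,3]^2.
HN type (ℓ=3): μ^(1)=2; μ^(2)=-1; μ^(3)=-4

((0, 0, 4); (0, 4, 0); (1, 0, 0))


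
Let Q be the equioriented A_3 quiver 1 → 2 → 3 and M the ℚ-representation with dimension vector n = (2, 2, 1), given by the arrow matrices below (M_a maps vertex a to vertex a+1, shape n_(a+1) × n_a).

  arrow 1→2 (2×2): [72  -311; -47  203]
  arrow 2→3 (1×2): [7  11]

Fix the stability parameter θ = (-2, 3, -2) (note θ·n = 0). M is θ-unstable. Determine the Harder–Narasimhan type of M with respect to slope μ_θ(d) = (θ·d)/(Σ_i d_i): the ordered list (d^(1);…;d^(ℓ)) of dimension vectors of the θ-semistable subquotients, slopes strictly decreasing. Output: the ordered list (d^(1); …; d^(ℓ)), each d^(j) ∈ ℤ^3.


Barcode: M ≅ I[1,2], I[1,3]. HN layers by μ_θ (3 steps, strictly decreasing):
  μ^(1)=3; μ^(2)=1/2; μ^(3)=-2

((0, 1, 0); (0, 1, 1); (2, 0, 0))


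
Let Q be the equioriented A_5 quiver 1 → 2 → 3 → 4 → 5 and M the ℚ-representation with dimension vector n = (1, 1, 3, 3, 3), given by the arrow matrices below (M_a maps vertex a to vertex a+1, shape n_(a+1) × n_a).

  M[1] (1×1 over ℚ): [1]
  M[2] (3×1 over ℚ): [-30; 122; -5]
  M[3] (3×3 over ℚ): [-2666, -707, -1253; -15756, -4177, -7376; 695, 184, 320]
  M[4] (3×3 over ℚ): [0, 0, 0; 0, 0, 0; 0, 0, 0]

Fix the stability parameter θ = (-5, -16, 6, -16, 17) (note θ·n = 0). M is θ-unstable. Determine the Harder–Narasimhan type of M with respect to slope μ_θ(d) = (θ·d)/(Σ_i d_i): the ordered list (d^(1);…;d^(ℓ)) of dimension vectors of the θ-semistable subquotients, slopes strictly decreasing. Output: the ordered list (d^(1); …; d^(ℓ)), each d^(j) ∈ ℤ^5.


Via rank(M_{q-1}∘⋯∘M_p): M ≅ I[1,4], I[3,4]^2, I[5,5]^3.
μ_θ-semistable layers: μ^(1)=17; μ^(2)=-5; μ^(3)=-21/2

((0, 0, 0, 0, 3); (0, 0, 3, 3, 0); (1, 1, 0, 0, 0))


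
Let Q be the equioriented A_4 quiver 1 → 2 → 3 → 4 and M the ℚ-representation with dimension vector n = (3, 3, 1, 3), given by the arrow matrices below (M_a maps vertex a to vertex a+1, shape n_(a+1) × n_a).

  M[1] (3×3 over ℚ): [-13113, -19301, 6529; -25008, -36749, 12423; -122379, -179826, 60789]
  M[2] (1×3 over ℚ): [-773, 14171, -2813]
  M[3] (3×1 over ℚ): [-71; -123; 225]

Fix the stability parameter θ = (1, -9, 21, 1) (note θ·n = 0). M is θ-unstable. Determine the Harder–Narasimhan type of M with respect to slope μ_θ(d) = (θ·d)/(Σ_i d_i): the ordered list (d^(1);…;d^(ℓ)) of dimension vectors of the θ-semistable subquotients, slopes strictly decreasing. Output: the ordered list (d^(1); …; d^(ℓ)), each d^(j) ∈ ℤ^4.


Via rank(M_{q-1}∘⋯∘M_p): M ≅ I[1,2]^2, I[1,4], I[4,4]^2.
μ_θ-semistable layers: μ^(1)=11; μ^(2)=1; μ^(3)=-4

((0, 0, 1, 1); (0, 0, 0, 2); (3, 3, 0, 0))


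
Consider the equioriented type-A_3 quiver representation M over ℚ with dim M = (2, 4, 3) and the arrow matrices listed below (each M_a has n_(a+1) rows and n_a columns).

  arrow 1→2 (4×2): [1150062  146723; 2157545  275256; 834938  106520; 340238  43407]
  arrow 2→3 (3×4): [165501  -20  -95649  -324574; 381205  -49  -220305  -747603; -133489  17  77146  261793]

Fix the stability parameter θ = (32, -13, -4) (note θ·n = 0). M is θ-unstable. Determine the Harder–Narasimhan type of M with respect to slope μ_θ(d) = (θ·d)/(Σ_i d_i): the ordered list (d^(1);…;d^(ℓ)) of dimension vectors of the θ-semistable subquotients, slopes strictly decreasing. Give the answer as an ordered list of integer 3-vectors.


Via rank(M_{q-1}∘⋯∘M_p): M ≅ I[1,3]^2, I[2,2], I[2,3].
μ_θ-semistable layers: μ^(1)=5; μ^(2)=-4; μ^(3)=-13

((2, 2, 2); (0, 0, 1); (0, 2, 0))


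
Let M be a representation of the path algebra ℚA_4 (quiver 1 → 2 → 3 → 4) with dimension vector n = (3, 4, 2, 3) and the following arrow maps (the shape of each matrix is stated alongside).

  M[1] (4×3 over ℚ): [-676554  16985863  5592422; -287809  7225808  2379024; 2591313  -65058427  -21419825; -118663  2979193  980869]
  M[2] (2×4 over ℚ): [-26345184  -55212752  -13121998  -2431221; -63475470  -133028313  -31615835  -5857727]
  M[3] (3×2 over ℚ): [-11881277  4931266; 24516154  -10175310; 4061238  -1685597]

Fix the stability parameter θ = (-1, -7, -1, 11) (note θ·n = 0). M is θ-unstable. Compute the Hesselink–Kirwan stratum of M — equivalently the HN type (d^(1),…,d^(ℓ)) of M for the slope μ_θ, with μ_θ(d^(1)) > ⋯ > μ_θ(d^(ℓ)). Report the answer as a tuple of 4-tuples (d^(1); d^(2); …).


Interval decomposition of M: I[1,2], I[1,4]^2, I[2,2], I[4,4].
HN type (ℓ=4): μ^(1)=11; μ^(2)=-1; μ^(3)=-4; μ^(4)=-7

((0, 0, 0, 3); (0, 0, 2, 0); (3, 3, 0, 0); (0, 1, 0, 0))


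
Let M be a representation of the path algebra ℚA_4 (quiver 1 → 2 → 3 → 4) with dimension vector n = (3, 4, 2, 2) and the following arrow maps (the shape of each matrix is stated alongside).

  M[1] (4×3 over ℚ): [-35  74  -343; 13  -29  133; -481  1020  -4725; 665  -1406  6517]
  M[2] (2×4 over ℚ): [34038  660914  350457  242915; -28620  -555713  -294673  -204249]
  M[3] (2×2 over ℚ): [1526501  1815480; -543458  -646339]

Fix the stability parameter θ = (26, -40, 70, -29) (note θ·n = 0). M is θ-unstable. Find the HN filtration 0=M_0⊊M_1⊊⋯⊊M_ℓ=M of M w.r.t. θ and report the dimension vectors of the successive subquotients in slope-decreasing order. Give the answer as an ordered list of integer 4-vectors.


Interval decomposition of M: I[1,1], I[1,4]^2, I[2,2]^2.
HN type (ℓ=4): μ^(1)=26; μ^(2)=41/2; μ^(3)=-7; μ^(4)=-40

((1, 0, 0, 0); (0, 0, 2, 2); (2, 2, 0, 0); (0, 2, 0, 0))


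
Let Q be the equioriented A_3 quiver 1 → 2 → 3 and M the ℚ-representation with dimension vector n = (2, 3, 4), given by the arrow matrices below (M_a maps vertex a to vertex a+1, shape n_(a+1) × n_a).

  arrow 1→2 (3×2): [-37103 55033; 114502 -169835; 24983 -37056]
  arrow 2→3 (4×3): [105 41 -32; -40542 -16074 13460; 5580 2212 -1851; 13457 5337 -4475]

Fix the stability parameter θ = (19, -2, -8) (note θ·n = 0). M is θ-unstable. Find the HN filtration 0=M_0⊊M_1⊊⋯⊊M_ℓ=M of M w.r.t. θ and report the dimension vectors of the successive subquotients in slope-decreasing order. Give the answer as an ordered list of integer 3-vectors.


Barcode: M ≅ I[1,3]^2, I[2,3], I[3,3]. HN layers by μ_θ (3 steps, strictly decreasing):
  μ^(1)=3; μ^(2)=-5; μ^(3)=-8

((2, 2, 2); (0, 1, 1); (0, 0, 1))


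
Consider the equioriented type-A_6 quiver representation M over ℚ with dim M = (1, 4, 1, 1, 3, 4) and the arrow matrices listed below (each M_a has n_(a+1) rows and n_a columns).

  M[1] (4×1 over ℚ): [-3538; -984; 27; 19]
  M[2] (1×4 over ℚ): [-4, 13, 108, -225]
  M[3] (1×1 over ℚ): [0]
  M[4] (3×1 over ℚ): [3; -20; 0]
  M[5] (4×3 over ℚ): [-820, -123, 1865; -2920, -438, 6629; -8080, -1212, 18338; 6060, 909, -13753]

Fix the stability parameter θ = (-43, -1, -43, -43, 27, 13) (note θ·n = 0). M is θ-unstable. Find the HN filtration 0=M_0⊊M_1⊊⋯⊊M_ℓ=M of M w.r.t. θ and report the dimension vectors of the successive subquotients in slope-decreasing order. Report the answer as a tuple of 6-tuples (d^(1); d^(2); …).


Interval decomposition of M: I[1,3], I[2,2]^3, I[4,5], I[5,6]^2, I[6,6]^2.
HN type (ℓ=6): μ^(1)=27; μ^(2)=20; μ^(3)=13; μ^(4)=-1; μ^(5)=-22; μ^(6)=-43

((0, 0, 0, 0, 1, 0); (0, 0, 0, 0, 2, 2); (0, 0, 0, 0, 0, 2); (0, 3, 0, 0, 0, 0); (0, 1, 1, 0, 0, 0); (1, 0, 0, 1, 0, 0))


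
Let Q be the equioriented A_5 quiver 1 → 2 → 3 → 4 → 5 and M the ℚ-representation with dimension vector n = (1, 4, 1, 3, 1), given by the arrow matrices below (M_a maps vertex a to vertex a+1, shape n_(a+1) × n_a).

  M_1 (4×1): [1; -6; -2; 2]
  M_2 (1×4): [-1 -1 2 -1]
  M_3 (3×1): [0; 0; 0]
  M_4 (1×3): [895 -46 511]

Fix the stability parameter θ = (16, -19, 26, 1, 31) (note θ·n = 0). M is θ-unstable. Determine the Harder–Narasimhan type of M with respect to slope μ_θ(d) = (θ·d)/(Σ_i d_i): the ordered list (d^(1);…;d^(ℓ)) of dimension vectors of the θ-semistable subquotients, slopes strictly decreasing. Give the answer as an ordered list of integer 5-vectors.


Interval decomposition of M: I[1,3], I[2,2]^3, I[4,4]^2, I[4,5].
HN type (ℓ=5): μ^(1)=31; μ^(2)=26; μ^(3)=1; μ^(4)=-3/2; μ^(5)=-19

((0, 0, 0, 0, 1); (0, 0, 1, 0, 0); (0, 0, 0, 3, 0); (1, 1, 0, 0, 0); (0, 3, 0, 0, 0))


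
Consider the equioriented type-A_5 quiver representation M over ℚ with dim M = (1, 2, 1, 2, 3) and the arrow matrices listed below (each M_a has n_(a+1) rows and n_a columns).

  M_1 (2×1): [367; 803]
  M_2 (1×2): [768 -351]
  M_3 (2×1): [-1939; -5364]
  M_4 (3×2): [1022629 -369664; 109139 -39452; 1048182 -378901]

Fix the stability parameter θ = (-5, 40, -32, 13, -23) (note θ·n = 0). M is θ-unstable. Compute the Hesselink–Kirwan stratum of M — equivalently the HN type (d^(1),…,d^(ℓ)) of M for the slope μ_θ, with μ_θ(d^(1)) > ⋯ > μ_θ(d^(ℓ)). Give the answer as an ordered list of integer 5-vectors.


Barcode: M ≅ I[1,5], I[2,2], I[4,5], I[5,5]. HN layers by μ_θ (4 steps, strictly decreasing):
  μ^(1)=40; μ^(2)=-1/2; μ^(3)=-5; μ^(4)=-23

((0, 1, 0, 0, 0); (0, 1, 1, 1, 1); (1, 0, 0, 1, 1); (0, 0, 0, 0, 1))


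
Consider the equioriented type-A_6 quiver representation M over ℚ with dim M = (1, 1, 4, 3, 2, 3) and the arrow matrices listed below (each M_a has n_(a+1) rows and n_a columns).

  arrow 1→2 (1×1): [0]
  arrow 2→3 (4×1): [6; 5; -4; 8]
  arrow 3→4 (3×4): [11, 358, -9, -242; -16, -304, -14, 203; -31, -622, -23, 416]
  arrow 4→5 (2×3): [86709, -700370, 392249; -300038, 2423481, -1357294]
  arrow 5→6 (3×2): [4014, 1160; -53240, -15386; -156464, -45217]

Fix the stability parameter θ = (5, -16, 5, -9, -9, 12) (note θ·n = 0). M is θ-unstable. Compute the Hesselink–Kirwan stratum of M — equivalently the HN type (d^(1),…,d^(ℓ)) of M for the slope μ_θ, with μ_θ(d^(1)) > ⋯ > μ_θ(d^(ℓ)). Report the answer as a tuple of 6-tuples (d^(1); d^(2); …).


Barcode: M ≅ I[1,1], I[2,4], I[3,3]^2, I[3,6], I[4,6], I[6,6]. HN layers by μ_θ (6 steps, strictly decreasing):
  μ^(1)=12; μ^(2)=5; μ^(3)=-2; μ^(4)=-13/3; μ^(5)=-9; μ^(6)=-16

((0, 0, 0, 0, 0, 3); (1, 0, 2, 0, 0, 0); (0, 0, 1, 1, 0, 0); (0, 0, 1, 1, 1, 0); (0, 0, 0, 1, 1, 0); (0, 1, 0, 0, 0, 0))


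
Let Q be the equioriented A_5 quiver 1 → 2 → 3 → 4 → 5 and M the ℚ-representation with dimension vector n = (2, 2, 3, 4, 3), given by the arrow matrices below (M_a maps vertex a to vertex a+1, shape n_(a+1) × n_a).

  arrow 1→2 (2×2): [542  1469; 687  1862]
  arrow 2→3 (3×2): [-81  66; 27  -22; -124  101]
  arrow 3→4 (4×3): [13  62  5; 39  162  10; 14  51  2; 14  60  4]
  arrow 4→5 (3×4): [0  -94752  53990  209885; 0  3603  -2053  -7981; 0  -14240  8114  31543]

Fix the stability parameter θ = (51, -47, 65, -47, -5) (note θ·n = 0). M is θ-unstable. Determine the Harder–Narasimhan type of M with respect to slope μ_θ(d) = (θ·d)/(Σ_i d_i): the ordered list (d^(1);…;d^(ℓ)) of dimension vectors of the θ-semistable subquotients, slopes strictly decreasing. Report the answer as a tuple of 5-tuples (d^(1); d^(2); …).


Barcode: M ≅ I[1,4]^2, I[3,5], I[4,5], I[5,5]. HN layers by μ_θ (5 steps, strictly decreasing):
  μ^(1)=9; μ^(2)=13/3; μ^(3)=2; μ^(4)=-5; μ^(5)=-47

((0, 0, 2, 2, 0); (0, 0, 1, 1, 1); (2, 2, 0, 0, 0); (0, 0, 0, 0, 2); (0, 0, 0, 1, 0))


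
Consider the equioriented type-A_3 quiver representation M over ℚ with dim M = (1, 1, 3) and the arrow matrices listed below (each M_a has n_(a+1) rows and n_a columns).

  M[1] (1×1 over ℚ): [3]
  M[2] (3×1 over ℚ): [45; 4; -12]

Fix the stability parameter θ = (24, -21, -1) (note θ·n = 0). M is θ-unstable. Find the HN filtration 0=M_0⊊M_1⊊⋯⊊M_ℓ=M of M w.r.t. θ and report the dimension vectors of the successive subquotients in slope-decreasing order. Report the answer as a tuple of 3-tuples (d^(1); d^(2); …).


Via rank(M_{q-1}∘⋯∘M_p): M ≅ I[1,3], I[3,3]^2.
μ_θ-semistable layers: μ^(1)=2/3; μ^(2)=-1

((1, 1, 1); (0, 0, 2))


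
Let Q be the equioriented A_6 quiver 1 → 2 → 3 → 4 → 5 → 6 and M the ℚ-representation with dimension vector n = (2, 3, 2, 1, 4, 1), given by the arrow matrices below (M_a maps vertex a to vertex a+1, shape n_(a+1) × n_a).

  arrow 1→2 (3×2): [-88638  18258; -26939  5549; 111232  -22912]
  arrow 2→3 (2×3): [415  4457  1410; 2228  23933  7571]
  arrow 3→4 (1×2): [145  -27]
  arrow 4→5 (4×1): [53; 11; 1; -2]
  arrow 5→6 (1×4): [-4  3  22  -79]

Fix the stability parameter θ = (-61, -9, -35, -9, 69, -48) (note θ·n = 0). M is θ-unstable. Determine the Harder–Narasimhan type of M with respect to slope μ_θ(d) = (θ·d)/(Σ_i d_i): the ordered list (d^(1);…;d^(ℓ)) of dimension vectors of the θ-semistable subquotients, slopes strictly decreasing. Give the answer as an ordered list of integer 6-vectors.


Interval decomposition of M: I[1,1], I[1,6], I[2,2], I[2,3], I[5,5]^3.
HN type (ℓ=5): μ^(1)=69; μ^(2)=21/2; μ^(3)=-9; μ^(4)=-22; μ^(5)=-61

((0, 0, 0, 0, 3, 0); (0, 0, 0, 0, 1, 1); (0, 1, 0, 1, 0, 0); (0, 2, 2, 0, 0, 0); (2, 0, 0, 0, 0, 0))


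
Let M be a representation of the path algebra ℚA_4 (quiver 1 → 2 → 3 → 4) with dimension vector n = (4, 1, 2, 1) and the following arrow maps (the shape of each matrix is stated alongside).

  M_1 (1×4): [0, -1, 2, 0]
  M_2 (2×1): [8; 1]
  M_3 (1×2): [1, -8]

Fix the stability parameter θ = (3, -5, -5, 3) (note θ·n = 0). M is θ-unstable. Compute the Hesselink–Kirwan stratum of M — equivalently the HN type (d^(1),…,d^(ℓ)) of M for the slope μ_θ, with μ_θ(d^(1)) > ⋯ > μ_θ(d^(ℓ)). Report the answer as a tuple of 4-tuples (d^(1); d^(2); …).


Interval decomposition of M: I[1,1]^3, I[1,3], I[3,4].
HN type (ℓ=3): μ^(1)=3; μ^(2)=-7/3; μ^(3)=-5

((3, 0, 0, 1); (1, 1, 1, 0); (0, 0, 1, 0))


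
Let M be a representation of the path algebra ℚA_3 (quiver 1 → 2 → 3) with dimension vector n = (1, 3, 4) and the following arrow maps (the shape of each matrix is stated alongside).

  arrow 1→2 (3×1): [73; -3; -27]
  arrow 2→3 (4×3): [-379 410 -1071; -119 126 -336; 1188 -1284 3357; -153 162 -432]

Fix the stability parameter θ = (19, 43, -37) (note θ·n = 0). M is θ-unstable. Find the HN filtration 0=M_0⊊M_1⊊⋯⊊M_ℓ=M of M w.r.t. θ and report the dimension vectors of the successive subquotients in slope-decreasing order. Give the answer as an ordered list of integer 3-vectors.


Via rank(M_{q-1}∘⋯∘M_p): M ≅ I[1,3], I[2,2], I[2,3], I[3,3]^2.
μ_θ-semistable layers: μ^(1)=43; μ^(2)=25/3; μ^(3)=3; μ^(4)=-37

((0, 1, 0); (1, 1, 1); (0, 1, 1); (0, 0, 2))


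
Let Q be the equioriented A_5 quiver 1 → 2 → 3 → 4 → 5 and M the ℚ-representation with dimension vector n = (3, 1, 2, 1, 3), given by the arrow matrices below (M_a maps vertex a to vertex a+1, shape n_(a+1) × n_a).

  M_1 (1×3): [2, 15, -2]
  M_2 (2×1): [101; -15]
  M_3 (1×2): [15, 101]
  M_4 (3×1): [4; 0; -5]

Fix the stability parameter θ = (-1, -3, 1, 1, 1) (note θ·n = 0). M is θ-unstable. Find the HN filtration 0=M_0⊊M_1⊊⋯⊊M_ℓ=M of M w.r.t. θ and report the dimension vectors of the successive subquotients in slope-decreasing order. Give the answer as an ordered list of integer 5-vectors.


Barcode: M ≅ I[1,1]^2, I[1,3], I[3,5], I[5,5]^2. HN layers by μ_θ (3 steps, strictly decreasing):
  μ^(1)=1; μ^(2)=-1; μ^(3)=-2

((0, 0, 2, 1, 3); (2, 0, 0, 0, 0); (1, 1, 0, 0, 0))


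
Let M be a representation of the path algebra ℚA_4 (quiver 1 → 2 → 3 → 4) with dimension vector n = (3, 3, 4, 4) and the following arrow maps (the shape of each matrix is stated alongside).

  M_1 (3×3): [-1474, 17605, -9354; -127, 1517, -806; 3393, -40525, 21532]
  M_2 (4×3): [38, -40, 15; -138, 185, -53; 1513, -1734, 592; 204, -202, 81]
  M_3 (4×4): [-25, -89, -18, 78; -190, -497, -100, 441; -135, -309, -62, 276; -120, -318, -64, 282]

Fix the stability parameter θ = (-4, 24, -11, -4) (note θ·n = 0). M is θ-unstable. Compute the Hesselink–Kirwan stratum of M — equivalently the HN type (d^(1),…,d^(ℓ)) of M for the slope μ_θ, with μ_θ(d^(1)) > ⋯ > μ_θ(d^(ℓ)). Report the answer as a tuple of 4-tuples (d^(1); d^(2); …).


Via rank(M_{q-1}∘⋯∘M_p): M ≅ I[1,3]^2, I[1,4], I[3,4], I[4,4]^2.
μ_θ-semistable layers: μ^(1)=13/2; μ^(2)=3; μ^(3)=-4; μ^(4)=-11

((0, 2, 2, 0); (0, 1, 1, 1); (3, 0, 0, 3); (0, 0, 1, 0))


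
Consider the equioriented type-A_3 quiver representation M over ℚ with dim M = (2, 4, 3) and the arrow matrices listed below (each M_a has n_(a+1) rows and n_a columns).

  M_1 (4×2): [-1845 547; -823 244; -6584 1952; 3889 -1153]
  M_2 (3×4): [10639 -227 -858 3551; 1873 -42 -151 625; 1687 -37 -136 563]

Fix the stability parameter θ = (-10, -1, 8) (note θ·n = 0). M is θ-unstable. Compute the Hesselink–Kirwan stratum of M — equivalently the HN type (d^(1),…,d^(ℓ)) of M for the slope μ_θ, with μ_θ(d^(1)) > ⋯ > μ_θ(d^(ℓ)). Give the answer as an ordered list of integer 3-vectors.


Via rank(M_{q-1}∘⋯∘M_p): M ≅ I[1,3]^2, I[2,2], I[2,3].
μ_θ-semistable layers: μ^(1)=8; μ^(2)=-1; μ^(3)=-10

((0, 0, 3); (0, 4, 0); (2, 0, 0))


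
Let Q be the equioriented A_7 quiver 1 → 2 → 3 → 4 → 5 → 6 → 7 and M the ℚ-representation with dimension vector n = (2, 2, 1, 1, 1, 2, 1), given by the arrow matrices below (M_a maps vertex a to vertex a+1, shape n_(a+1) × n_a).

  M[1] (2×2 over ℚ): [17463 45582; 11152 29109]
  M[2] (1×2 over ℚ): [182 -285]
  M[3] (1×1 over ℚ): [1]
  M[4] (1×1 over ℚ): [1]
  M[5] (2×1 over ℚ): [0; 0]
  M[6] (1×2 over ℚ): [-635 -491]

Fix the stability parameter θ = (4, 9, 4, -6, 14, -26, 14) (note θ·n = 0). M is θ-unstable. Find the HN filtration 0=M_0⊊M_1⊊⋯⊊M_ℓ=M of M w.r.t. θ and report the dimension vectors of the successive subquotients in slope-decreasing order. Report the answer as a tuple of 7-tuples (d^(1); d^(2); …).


Via rank(M_{q-1}∘⋯∘M_p): M ≅ I[1,2], I[1,5], I[6,6], I[6,7].
μ_θ-semistable layers: μ^(1)=14; μ^(2)=9; μ^(3)=4; μ^(4)=11/4; μ^(5)=-26

((0, 0, 0, 0, 1, 0, 1); (0, 1, 0, 0, 0, 0, 0); (1, 0, 0, 0, 0, 0, 0); (1, 1, 1, 1, 0, 0, 0); (0, 0, 0, 0, 0, 2, 0))


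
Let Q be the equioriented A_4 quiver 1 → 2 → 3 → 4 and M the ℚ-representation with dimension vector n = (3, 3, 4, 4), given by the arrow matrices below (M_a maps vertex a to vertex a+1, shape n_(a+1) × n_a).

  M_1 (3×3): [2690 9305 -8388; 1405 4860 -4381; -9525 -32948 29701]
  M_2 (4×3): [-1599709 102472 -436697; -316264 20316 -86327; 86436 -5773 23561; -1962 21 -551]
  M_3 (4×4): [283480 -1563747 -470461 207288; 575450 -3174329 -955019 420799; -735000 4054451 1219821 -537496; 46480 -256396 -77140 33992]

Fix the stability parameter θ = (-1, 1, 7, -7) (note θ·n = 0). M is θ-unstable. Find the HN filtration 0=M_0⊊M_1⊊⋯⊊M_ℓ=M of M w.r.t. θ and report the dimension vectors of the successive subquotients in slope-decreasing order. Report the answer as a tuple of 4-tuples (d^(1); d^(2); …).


Interval decomposition of M: I[1,1], I[1,3], I[1,4], I[2,4], I[3,3], I[4,4]^2.
HN type (ℓ=5): μ^(1)=7; μ^(2)=1; μ^(3)=1/3; μ^(4)=-1; μ^(5)=-7

((0, 0, 2, 0); (0, 1, 0, 0); (0, 2, 2, 2); (3, 0, 0, 0); (0, 0, 0, 2))


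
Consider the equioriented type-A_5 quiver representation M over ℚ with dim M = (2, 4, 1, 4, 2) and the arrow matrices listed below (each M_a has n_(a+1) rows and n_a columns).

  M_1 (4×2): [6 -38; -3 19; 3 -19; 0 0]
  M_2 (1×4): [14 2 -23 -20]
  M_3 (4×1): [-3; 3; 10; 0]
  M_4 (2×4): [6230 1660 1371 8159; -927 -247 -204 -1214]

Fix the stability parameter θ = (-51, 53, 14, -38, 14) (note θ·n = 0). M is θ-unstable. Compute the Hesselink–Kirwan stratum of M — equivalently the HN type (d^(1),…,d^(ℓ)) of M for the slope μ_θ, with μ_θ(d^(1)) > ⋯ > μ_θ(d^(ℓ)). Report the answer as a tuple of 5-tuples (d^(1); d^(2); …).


Interval decomposition of M: I[1,1], I[1,4], I[2,2]^3, I[4,4], I[4,5]^2.
HN type (ℓ=5): μ^(1)=53; μ^(2)=14; μ^(3)=29/3; μ^(4)=-38; μ^(5)=-51

((0, 3, 0, 0, 0); (0, 0, 0, 0, 2); (0, 1, 1, 1, 0); (0, 0, 0, 3, 0); (2, 0, 0, 0, 0))
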